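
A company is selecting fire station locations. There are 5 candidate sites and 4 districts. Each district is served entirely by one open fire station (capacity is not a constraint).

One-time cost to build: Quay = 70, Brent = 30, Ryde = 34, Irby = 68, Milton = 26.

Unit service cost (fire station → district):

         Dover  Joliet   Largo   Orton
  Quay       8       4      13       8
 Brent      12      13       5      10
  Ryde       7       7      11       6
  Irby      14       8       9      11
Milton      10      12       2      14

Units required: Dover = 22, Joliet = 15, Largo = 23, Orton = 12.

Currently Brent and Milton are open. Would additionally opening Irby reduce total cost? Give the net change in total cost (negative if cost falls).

Current service cost with {Brent, Milton}: 566.
Adding Irby: each district re-picks its cheapest; new service cost 506, saving 60.
Extra fixed cost: 68. Net change = 68 − 60 = 8.
(Totals: 622 → 630.)

No — net change +8 (cost rises by 8).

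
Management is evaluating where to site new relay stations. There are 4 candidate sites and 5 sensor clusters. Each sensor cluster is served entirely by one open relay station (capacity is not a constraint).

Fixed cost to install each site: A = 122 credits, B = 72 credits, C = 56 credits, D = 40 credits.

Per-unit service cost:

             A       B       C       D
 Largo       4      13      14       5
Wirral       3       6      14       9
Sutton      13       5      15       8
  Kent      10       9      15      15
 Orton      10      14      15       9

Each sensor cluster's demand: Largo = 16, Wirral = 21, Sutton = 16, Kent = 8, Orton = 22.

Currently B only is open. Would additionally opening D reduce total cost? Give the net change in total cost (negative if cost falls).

Current service cost with {B}: 794.
Adding D: each sensor cluster re-picks its cheapest; new service cost 556, saving 238.
Extra fixed cost: 40. Net change = 40 − 238 = -198.
(Totals: 866 → 668.)

Yes — net change −198 (cost falls by 198).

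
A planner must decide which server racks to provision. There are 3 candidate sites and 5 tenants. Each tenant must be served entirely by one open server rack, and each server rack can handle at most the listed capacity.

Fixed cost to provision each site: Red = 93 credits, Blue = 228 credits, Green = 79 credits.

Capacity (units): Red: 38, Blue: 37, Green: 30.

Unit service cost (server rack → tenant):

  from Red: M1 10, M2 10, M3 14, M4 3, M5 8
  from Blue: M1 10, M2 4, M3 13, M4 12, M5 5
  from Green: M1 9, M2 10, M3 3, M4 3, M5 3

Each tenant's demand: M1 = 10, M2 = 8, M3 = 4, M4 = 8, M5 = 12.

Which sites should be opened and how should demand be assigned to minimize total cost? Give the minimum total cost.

Minimum total cost: 414

Open {Red, Green}: M1→Green 9·10=90, M2→Red 10·8=80, M3→Green 3·4=12, M4→Red 3·8=24, M5→Green 3·12=36.
Loads: Red carries 16/38, Green carries 26/30. Service 242; fixed 172; total 414.
Next best feasible plan costs 424.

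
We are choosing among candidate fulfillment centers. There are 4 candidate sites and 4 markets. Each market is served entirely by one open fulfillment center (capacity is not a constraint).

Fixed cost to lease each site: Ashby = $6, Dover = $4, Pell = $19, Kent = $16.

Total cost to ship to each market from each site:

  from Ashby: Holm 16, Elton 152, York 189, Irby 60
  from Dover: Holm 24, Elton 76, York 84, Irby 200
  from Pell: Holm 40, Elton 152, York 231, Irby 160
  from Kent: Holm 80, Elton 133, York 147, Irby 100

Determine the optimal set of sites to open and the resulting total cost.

For any fixed open set, each market goes to its cheapest open site; total = fixed + service.
{Ashby, Dover}: Holm→Ashby 16, Elton→Dover 76, York→Dover 84, Irby→Ashby 60. Service 236; fixed 10; total 246.
{Ashby, Dover, Kent}: service 236 + fixed 26 = 262
{Ashby, Dover, Pell}: service 236 + fixed 29 = 265
{Ashby, Dover, Pell, Kent}: service 236 + fixed 45 = 281
No other subset beats 246.

Open Ashby and Dover; minimum total cost 246.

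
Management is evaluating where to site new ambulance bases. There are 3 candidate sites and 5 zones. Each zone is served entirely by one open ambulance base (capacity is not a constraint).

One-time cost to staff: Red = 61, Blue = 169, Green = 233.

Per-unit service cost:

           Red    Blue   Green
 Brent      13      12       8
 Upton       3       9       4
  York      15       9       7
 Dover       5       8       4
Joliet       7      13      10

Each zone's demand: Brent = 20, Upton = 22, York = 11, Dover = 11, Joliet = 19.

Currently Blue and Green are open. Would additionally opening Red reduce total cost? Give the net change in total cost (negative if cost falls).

Yes — net change −18 (cost falls by 18).

Current service cost with {Blue, Green}: 559.
Adding Red: each zone re-picks its cheapest; new service cost 480, saving 79.
Extra fixed cost: 61. Net change = 61 − 79 = -18.
(Totals: 961 → 943.)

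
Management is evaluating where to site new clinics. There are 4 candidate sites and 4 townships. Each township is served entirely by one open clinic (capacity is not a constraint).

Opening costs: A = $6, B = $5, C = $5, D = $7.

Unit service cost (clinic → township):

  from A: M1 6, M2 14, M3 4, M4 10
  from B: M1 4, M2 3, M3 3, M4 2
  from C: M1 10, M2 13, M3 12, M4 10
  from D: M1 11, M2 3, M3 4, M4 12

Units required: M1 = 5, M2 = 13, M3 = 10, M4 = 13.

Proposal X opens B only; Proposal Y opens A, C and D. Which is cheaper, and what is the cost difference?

Proposal X: {B}: M1→B 4·5=20, M2→B 3·13=39, M3→B 3·10=30, M4→B 2·13=26. Service 115; fixed 5; total 120.
Proposal Y: {A, C, D}: M1→A 6·5=30, M2→D 3·13=39, M3→A 4·10=40, M4→A 10·13=130. Service 239; fixed 18; total 257.
Difference: |120 − 257| = 137.

Proposal X is cheaper by 137.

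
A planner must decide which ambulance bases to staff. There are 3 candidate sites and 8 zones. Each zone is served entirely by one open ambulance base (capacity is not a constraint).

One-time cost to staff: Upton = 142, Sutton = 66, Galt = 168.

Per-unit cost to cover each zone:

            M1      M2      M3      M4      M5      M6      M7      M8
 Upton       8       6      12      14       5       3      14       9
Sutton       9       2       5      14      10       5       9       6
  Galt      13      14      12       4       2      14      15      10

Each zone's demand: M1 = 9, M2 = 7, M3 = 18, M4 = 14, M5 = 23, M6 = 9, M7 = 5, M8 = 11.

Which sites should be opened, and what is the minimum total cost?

Open Sutton and Galt; minimum total cost 677.

For any fixed open set, each zone goes to its cheapest open site; total = fixed + service.
{Sutton, Galt}: M1→Sutton 9·9=81, M2→Sutton 2·7=14, M3→Sutton 5·18=90, M4→Galt 4·14=56, M5→Galt 2·23=46, M6→Sutton 5·9=45, M7→Sutton 9·5=45, M8→Sutton 6·11=66. Service 443; fixed 234; total 677.
{Upton, Sutton, Galt}: M1→Upton 8·9=72, M2→Sutton 2·7=14, M3→Sutton 5·18=90, M4→Galt 4·14=56, M5→Galt 2·23=46, M6→Upton 3·9=27, M7→Sutton 9·5=45, M8→Sutton 6·11=66. Service 416; fixed 376; total 792.
{Upton, Sutton}: service 625 + fixed 208 = 833
{Sutton}: service 767 + fixed 66 = 833
No other subset beats 677.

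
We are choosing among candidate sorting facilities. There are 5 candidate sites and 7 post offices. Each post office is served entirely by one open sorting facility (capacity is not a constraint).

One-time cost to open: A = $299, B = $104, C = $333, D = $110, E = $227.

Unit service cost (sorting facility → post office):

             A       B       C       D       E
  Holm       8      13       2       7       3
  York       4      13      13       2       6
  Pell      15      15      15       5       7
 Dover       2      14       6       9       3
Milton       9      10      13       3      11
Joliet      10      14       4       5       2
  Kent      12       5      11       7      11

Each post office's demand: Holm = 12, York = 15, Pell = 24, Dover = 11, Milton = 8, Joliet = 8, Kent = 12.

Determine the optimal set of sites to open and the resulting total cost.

For any fixed open set, each post office goes to its cheapest open site; total = fixed + service.
{D}: Holm→D 7·12=84, York→D 2·15=30, Pell→D 5·24=120, Dover→D 9·11=99, Milton→D 3·8=24, Joliet→D 5·8=40, Kent→D 7·12=84. Service 481; fixed 110; total 591.
{B, D}: service 457 + fixed 214 = 671
{D, E}: Holm→E 3·12=36, York→D 2·15=30, Pell→D 5·24=120, Dover→E 3·11=33, Milton→D 3·8=24, Joliet→E 2·8=16, Kent→D 7·12=84. Service 343; fixed 337; total 680.
{A, B, C, D, E}: service 296 + fixed 1073 = 1369
No other subset beats 591.

Open D only; minimum total cost 591.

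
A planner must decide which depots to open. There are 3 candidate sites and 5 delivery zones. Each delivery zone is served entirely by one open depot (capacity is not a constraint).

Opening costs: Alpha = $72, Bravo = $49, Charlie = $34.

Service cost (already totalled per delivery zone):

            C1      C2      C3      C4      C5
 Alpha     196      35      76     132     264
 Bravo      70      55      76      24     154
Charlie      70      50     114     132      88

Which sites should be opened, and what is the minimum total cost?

For any fixed open set, each delivery zone goes to its cheapest open site; total = fixed + service.
{Bravo, Charlie}: C1→Bravo 70, C2→Charlie 50, C3→Bravo 76, C4→Bravo 24, C5→Charlie 88. Service 308; fixed 83; total 391.
{Bravo}: service 379 + fixed 49 = 428
{Alpha, Bravo, Charlie}: C1→Bravo 70, C2→Alpha 35, C3→Alpha 76, C4→Bravo 24, C5→Charlie 88. Service 293; fixed 155; total 448.
{Charlie}: service 454 + fixed 34 = 488
(All 7 nonempty subsets were checked; Bravo and Charlie is lowest.)

Open Bravo and Charlie; minimum total cost 391.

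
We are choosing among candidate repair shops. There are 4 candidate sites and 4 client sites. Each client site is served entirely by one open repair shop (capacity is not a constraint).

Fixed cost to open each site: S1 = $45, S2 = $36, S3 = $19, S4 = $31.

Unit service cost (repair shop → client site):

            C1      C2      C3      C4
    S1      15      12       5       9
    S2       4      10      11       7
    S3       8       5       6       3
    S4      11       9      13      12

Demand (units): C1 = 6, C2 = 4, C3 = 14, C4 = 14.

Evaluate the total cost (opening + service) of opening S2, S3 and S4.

Each client site is assigned to its cheapest site among the open ones.
{S2, S3, S4}: C1→S2 4·6=24, C2→S3 5·4=20, C3→S3 6·14=84, C4→S3 3·14=42. Service 170; fixed 86; total 256.

Total cost: 256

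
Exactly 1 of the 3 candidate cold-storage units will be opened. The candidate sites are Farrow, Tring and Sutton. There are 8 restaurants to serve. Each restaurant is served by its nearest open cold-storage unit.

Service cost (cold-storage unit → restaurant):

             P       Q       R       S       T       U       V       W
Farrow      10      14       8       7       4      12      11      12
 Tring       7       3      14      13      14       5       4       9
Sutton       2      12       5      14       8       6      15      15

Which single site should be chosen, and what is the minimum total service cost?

Choose Tring only; total service cost 69.

With exactly 1 open, each restaurant uses its cheapest among the chosen.
{Tring}: P→Tring 7, Q→Tring 3, R→Tring 14, S→Tring 13, T→Tring 14, U→Tring 5, V→Tring 4, W→Tring 9. Service cost 69.
{Sutton}: service cost 77
{Farrow}: service cost 78
Among all 3 size-1 choices, {Tring} is lowest.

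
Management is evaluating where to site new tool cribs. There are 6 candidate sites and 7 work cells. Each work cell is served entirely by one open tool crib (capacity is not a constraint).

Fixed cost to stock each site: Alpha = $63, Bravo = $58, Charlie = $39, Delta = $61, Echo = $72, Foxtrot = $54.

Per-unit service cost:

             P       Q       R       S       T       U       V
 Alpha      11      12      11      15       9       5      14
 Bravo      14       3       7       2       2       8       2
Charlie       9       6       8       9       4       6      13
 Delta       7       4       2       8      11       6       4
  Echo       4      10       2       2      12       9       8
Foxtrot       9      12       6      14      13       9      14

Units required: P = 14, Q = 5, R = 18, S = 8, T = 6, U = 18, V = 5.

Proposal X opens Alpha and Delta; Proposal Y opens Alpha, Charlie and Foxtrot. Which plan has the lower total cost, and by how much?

Proposal X: {Alpha, Delta}: P→Delta 7·14=98, Q→Delta 4·5=20, R→Delta 2·18=36, S→Delta 8·8=64, T→Alpha 9·6=54, U→Alpha 5·18=90, V→Delta 4·5=20. Service 382; fixed 124; total 506.
Proposal Y: {Alpha, Charlie, Foxtrot}: P→Charlie 9·14=126, Q→Charlie 6·5=30, R→Foxtrot 6·18=108, S→Charlie 9·8=72, T→Charlie 4·6=24, U→Alpha 5·18=90, V→Charlie 13·5=65. Service 515; fixed 156; total 671.
Difference: |506 − 671| = 165.

Proposal X is cheaper by 165.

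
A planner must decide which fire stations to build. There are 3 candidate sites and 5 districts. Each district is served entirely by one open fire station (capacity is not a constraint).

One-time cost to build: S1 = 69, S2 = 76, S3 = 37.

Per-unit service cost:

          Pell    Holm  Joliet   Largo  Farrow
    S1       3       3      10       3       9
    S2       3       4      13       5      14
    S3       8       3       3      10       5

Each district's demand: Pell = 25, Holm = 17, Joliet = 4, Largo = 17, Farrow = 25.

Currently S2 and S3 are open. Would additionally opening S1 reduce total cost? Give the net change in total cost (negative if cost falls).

Current service cost with {S2, S3}: 348.
Adding S1: each district re-picks its cheapest; new service cost 314, saving 34.
Extra fixed cost: 69. Net change = 69 − 34 = 35.
(Totals: 461 → 496.)

No — net change +35 (cost rises by 35).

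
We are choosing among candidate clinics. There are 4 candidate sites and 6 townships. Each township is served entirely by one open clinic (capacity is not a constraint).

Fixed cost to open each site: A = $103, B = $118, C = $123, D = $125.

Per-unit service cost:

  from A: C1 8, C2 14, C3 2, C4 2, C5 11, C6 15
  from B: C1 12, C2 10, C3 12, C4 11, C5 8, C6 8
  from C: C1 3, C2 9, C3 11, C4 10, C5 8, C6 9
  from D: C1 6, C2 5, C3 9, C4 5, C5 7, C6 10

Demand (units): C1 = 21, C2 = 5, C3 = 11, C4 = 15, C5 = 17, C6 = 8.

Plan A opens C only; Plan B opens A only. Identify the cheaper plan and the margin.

Plan B is cheaper by 10.

Plan A: {C}: C1→C 3·21=63, C2→C 9·5=45, C3→C 11·11=121, C4→C 10·15=150, C5→C 8·17=136, C6→C 9·8=72. Service 587; fixed 123; total 710.
Plan B: {A}: C1→A 8·21=168, C2→A 14·5=70, C3→A 2·11=22, C4→A 2·15=30, C5→A 11·17=187, C6→A 15·8=120. Service 597; fixed 103; total 700.
Difference: |710 − 700| = 10.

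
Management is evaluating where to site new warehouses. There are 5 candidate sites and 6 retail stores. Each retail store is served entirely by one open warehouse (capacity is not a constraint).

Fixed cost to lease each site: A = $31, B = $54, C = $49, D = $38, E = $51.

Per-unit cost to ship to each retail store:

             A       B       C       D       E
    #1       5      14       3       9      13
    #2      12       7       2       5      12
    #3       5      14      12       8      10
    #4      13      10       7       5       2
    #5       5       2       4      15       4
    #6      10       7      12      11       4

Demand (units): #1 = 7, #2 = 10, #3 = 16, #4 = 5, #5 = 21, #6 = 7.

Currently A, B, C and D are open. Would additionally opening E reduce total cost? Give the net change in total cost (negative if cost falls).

Current service cost with {A, B, C, D}: 237.
Adding E: each retail store re-picks its cheapest; new service cost 201, saving 36.
Extra fixed cost: 51. Net change = 51 − 36 = 15.
(Totals: 409 → 424.)

No — net change +15 (cost rises by 15).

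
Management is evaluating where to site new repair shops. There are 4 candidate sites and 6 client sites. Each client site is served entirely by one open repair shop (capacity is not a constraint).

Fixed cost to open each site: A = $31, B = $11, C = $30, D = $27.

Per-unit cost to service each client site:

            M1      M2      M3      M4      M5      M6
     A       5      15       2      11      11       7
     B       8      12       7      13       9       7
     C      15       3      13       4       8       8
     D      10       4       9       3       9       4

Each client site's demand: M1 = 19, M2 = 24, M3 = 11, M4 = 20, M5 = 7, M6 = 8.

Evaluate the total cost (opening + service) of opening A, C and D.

Each client site is assigned to its cheapest site among the open ones.
{A, C, D}: M1→A 5·19=95, M2→C 3·24=72, M3→A 2·11=22, M4→D 3·20=60, M5→C 8·7=56, M6→D 4·8=32. Service 337; fixed 88; total 425.

Total cost: 425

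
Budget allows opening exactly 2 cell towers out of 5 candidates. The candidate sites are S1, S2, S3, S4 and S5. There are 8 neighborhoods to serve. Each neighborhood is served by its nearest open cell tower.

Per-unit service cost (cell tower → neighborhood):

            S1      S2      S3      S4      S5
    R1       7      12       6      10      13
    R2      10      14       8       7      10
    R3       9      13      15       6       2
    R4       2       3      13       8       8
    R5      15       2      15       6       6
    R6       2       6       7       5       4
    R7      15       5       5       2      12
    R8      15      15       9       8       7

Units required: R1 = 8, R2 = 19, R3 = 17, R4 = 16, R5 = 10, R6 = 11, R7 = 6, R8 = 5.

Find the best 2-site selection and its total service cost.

Choose S1 and S4; total service cost 457.

With exactly 2 open, each neighborhood uses its cheapest among the chosen.
{S1, S4}: R1→S1 7·8=56, R2→S4 7·19=133, R3→S4 6·17=102, R4→S1 2·16=32, R5→S4 6·10=60, R6→S1 2·11=22, R7→S4 2·6=12, R8→S4 8·5=40. Service cost 457.
{S2, S4}: service cost 490
{S2, S5}: service cost 497
Among all 10 size-2 choices, {S1, S4} is lowest.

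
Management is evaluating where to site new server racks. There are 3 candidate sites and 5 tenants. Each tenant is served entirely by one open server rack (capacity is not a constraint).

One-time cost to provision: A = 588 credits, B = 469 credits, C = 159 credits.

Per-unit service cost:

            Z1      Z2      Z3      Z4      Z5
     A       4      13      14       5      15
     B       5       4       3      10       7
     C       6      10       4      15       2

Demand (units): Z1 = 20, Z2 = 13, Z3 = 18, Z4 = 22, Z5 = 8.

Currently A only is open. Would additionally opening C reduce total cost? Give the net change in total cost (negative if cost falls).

Yes — net change −164 (cost falls by 164).

Current service cost with {A}: 731.
Adding C: each tenant re-picks its cheapest; new service cost 408, saving 323.
Extra fixed cost: 159. Net change = 159 − 323 = -164.
(Totals: 1319 → 1155.)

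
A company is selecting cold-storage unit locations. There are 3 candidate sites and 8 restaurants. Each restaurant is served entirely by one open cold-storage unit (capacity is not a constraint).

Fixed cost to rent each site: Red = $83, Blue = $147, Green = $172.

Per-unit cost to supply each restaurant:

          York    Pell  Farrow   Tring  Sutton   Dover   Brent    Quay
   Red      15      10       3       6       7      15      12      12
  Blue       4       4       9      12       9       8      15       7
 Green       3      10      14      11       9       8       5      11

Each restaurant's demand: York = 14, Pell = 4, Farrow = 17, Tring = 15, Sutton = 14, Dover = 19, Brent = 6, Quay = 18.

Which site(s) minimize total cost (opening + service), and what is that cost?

For any fixed open set, each restaurant goes to its cheapest open site; total = fixed + service.
{Red, Blue}: York→Blue 4·14=56, Pell→Blue 4·4=16, Farrow→Red 3·17=51, Tring→Red 6·15=90, Sutton→Red 7·14=98, Dover→Blue 8·19=152, Brent→Red 12·6=72, Quay→Blue 7·18=126. Service 661; fixed 230; total 891.
{Red, Green}: service 701 + fixed 255 = 956
{Red, Blue, Green}: service 605 + fixed 402 = 1007
{Red}: service 1062 + fixed 83 = 1145
No other subset beats 891.

Open Red and Blue; minimum total cost 891.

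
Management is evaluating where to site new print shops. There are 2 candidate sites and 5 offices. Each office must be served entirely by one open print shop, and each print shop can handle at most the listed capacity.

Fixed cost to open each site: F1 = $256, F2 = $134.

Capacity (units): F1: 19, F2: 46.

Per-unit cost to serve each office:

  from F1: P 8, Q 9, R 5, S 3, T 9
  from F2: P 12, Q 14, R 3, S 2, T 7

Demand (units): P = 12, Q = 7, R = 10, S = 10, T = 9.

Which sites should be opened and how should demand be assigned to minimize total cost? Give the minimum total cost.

Minimum total cost: 662

Open {F1, F2}: P→F1 8·12=96, Q→F1 9·7=63, R→F2 3·10=30, S→F2 2·10=20, T→F2 7·9=63.
Loads: F1 carries 19/19, F2 carries 29/46. Service 272; fixed 390; total 662.
Next best feasible plan costs 697.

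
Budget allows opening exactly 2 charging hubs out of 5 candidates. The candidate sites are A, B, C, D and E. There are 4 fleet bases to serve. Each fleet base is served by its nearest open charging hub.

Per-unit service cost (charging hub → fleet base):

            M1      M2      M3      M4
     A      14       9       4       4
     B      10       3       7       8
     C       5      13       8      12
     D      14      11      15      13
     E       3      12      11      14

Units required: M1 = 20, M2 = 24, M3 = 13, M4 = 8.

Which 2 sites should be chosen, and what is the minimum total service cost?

Choose B and E; total service cost 287.

With exactly 2 open, each fleet base uses its cheapest among the chosen.
{B, E}: M1→E 3·20=60, M2→B 3·24=72, M3→B 7·13=91, M4→B 8·8=64. Service cost 287.
{B, C}: service cost 327
{A, B}: service cost 356
Among all 10 size-2 choices, {B, E} is lowest.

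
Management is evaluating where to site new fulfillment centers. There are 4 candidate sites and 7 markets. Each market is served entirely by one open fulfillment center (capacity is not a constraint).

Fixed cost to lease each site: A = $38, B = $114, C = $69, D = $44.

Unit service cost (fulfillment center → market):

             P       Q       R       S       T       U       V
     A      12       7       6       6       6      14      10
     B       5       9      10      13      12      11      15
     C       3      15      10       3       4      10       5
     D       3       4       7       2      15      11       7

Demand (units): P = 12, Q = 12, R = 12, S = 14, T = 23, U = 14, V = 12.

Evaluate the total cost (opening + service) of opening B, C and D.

Each market is assigned to its cheapest site among the open ones.
{B, C, D}: P→C 3·12=36, Q→D 4·12=48, R→D 7·12=84, S→D 2·14=28, T→C 4·23=92, U→C 10·14=140, V→C 5·12=60. Service 488; fixed 227; total 715.

Total cost: 715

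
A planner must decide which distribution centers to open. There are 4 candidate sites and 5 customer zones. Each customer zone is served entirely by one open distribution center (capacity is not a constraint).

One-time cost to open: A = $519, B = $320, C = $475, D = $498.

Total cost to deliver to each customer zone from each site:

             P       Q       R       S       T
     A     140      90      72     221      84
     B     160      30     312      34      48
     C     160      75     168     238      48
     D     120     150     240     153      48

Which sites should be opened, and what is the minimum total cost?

Open B only; minimum total cost 904.

For any fixed open set, each customer zone goes to its cheapest open site; total = fixed + service.
{B}: P→B 160, Q→B 30, R→B 312, S→B 34, T→B 48. Service 584; fixed 320; total 904.
{A}: service 607 + fixed 519 = 1126
{A, B}: P→A 140, Q→B 30, R→A 72, S→B 34, T→B 48. Service 324; fixed 839; total 1163.
{A, B, C, D}: P→D 120, Q→B 30, R→A 72, S→B 34, T→B 48. Service 304; fixed 1812; total 2116.
(All 15 nonempty subsets were checked; B only is lowest.)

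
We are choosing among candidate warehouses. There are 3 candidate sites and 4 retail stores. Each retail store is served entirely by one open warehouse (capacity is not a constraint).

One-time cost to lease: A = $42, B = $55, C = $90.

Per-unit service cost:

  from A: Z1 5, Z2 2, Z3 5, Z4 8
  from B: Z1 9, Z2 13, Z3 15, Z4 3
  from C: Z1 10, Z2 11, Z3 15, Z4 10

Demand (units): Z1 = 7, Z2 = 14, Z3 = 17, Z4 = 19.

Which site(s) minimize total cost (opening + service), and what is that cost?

For any fixed open set, each retail store goes to its cheapest open site; total = fixed + service.
{A, B}: Z1→A 5·7=35, Z2→A 2·14=28, Z3→A 5·17=85, Z4→B 3·19=57. Service 205; fixed 97; total 302.
{A}: service 300 + fixed 42 = 342
{A, B, C}: service 205 + fixed 187 = 392
(All 7 nonempty subsets were checked; A and B is lowest.)

Open A and B; minimum total cost 302.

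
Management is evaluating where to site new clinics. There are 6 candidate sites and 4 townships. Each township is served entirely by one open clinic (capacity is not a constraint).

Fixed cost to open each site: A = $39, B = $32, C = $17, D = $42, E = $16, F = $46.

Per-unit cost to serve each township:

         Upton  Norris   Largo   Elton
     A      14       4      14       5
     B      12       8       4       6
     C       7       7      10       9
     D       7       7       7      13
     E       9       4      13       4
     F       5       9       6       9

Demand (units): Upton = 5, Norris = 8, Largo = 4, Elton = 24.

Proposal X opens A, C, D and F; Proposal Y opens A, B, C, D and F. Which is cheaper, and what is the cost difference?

Proposal X is cheaper by 24.

Proposal X: {A, C, D, F}: Upton→F 5·5=25, Norris→A 4·8=32, Largo→F 6·4=24, Elton→A 5·24=120. Service 201; fixed 144; total 345.
Proposal Y: {A, B, C, D, F}: Upton→F 5·5=25, Norris→A 4·8=32, Largo→B 4·4=16, Elton→A 5·24=120. Service 193; fixed 176; total 369.
Difference: |345 − 369| = 24.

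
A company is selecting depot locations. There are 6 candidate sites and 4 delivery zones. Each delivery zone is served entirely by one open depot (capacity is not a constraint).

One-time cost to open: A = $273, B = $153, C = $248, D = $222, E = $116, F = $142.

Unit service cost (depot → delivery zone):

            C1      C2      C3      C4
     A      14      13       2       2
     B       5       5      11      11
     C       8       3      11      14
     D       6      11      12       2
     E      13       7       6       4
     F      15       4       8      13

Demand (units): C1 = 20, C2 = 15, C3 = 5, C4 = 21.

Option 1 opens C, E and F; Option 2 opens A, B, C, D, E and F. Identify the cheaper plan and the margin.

Option 1 is cheaper by 526.

Option 1: {C, E, F}: C1→C 8·20=160, C2→C 3·15=45, C3→E 6·5=30, C4→E 4·21=84. Service 319; fixed 506; total 825.
Option 2: {A, B, C, D, E, F}: C1→B 5·20=100, C2→C 3·15=45, C3→A 2·5=10, C4→A 2·21=42. Service 197; fixed 1154; total 1351.
Difference: |825 − 1351| = 526.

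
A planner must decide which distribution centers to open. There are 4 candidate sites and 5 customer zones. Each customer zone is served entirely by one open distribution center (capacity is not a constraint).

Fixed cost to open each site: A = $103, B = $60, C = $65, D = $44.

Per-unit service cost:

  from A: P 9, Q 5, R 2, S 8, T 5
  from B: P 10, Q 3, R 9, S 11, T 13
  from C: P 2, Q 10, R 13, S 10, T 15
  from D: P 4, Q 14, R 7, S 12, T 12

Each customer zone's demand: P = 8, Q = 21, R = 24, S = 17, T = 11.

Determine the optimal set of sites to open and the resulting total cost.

Open A only; minimum total cost 519.

For any fixed open set, each customer zone goes to its cheapest open site; total = fixed + service.
{A}: P→A 9·8=72, Q→A 5·21=105, R→A 2·24=48, S→A 8·17=136, T→A 5·11=55. Service 416; fixed 103; total 519.
{A, D}: service 376 + fixed 147 = 523
{A, C}: service 360 + fixed 168 = 528
{A, B, C, D}: P→C 2·8=16, Q→B 3·21=63, R→A 2·24=48, S→A 8·17=136, T→A 5·11=55. Service 318; fixed 272; total 590.
No other subset beats 519.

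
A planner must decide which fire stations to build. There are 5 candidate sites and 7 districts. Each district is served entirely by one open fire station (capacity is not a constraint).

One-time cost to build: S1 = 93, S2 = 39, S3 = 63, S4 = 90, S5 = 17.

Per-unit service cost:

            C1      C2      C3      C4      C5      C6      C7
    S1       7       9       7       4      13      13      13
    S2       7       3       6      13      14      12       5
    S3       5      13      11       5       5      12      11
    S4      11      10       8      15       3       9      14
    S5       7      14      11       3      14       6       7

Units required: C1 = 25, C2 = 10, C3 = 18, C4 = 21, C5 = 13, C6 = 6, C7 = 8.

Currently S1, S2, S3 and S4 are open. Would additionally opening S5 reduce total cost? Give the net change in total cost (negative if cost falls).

Yes — net change −22 (cost falls by 22).

Current service cost with {S1, S2, S3, S4}: 480.
Adding S5: each district re-picks its cheapest; new service cost 441, saving 39.
Extra fixed cost: 17. Net change = 17 − 39 = -22.
(Totals: 765 → 743.)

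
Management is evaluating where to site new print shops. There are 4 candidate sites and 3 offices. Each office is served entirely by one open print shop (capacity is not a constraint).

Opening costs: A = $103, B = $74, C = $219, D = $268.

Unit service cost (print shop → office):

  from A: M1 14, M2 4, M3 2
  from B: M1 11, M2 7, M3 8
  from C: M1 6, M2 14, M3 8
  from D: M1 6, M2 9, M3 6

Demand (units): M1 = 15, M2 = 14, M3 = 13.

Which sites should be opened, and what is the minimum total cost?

Open A only; minimum total cost 395.

For any fixed open set, each office goes to its cheapest open site; total = fixed + service.
{A}: M1→A 14·15=210, M2→A 4·14=56, M3→A 2·13=26. Service 292; fixed 103; total 395.
{A, B}: service 247 + fixed 177 = 424
{B}: M1→B 11·15=165, M2→B 7·14=98, M3→B 8·13=104. Service 367; fixed 74; total 441.
{A, B, C, D}: service 172 + fixed 664 = 836
No other subset beats 395.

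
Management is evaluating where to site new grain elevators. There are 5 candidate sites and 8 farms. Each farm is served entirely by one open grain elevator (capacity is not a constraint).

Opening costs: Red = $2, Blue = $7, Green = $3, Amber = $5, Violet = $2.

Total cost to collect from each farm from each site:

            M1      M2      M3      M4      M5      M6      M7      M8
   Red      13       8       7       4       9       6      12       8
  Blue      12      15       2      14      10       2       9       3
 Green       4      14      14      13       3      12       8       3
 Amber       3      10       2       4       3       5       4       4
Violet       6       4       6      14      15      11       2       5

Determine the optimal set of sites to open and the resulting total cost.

For any fixed open set, each farm goes to its cheapest open site; total = fixed + service.
{Amber, Violet}: M1→Amber 3, M2→Violet 4, M3→Amber 2, M4→Amber 4, M5→Amber 3, M6→Amber 5, M7→Violet 2, M8→Amber 4. Service 27; fixed 7; total 34.
{Red, Amber, Violet}: service 27 + fixed 9 = 36
{Green, Amber, Violet}: M1→Amber 3, M2→Violet 4, M3→Amber 2, M4→Amber 4, M5→Green 3, M6→Amber 5, M7→Violet 2, M8→Green 3. Service 26; fixed 10; total 36.
{Red, Blue, Green, Amber, Violet}: service 23 + fixed 19 = 42
No other subset beats 34.

Open Amber and Violet; minimum total cost 34.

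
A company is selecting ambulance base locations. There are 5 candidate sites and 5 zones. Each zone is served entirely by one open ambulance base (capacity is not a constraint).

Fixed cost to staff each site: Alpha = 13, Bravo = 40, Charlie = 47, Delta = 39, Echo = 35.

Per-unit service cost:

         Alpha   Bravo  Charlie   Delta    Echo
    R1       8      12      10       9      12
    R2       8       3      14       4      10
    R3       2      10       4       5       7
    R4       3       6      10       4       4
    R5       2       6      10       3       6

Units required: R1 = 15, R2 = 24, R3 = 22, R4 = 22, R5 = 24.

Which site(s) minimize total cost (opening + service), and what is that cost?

Open Alpha and Bravo; minimum total cost 403.

For any fixed open set, each zone goes to its cheapest open site; total = fixed + service.
{Alpha, Bravo}: R1→Alpha 8·15=120, R2→Bravo 3·24=72, R3→Alpha 2·22=44, R4→Alpha 3·22=66, R5→Alpha 2·24=48. Service 350; fixed 53; total 403.
{Alpha, Delta}: R1→Alpha 8·15=120, R2→Delta 4·24=96, R3→Alpha 2·22=44, R4→Alpha 3·22=66, R5→Alpha 2·24=48. Service 374; fixed 52; total 426.
{Alpha, Bravo, Echo}: R1→Alpha 8·15=120, R2→Bravo 3·24=72, R3→Alpha 2·22=44, R4→Alpha 3·22=66, R5→Alpha 2·24=48. Service 350; fixed 88; total 438.
{Alpha, Bravo, Charlie, Delta, Echo}: service 350 + fixed 174 = 524
No other subset beats 403.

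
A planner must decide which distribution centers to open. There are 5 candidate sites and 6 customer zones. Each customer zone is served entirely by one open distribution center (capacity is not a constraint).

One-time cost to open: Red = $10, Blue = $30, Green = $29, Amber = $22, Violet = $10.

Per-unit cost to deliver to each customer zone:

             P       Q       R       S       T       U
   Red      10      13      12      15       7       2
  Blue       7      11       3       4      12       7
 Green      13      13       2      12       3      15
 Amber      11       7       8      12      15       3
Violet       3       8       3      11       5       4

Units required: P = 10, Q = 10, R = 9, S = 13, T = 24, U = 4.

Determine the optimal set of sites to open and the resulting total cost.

For any fixed open set, each customer zone goes to its cheapest open site; total = fixed + service.
{Blue, Green, Violet}: P→Violet 3·10=30, Q→Violet 8·10=80, R→Green 2·9=18, S→Blue 4·13=52, T→Green 3·24=72, U→Violet 4·4=16. Service 268; fixed 69; total 337.
{Red, Blue, Green, Violet}: service 260 + fixed 79 = 339
{Blue, Green, Amber, Violet}: service 254 + fixed 91 = 345
{Red, Blue, Green, Amber, Violet}: P→Violet 3·10=30, Q→Amber 7·10=70, R→Green 2·9=18, S→Blue 4·13=52, T→Green 3·24=72, U→Red 2·4=8. Service 250; fixed 101; total 351.
No other subset beats 337.

Open Blue, Green and Violet; minimum total cost 337.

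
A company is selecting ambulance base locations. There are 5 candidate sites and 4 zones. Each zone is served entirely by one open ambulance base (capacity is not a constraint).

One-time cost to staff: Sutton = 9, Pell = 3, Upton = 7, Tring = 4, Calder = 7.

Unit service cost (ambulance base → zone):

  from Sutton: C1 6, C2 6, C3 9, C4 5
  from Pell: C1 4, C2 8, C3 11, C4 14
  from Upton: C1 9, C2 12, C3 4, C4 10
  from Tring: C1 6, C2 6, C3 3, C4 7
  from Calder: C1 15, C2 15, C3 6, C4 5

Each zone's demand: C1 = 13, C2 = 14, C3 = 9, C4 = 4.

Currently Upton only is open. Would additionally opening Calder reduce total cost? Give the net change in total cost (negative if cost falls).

Yes — net change −13 (cost falls by 13).

Current service cost with {Upton}: 361.
Adding Calder: each zone re-picks its cheapest; new service cost 341, saving 20.
Extra fixed cost: 7. Net change = 7 − 20 = -13.
(Totals: 368 → 355.)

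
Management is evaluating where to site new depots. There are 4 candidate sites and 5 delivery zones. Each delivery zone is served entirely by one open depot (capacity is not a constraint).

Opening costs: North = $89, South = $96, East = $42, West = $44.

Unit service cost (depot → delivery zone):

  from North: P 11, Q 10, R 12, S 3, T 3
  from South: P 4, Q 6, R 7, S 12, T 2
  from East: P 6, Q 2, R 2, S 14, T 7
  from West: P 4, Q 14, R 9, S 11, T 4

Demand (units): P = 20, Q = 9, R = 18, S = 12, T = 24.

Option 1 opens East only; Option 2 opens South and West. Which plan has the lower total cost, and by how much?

Option 1: {East}: P→East 6·20=120, Q→East 2·9=18, R→East 2·18=36, S→East 14·12=168, T→East 7·24=168. Service 510; fixed 42; total 552.
Option 2: {South, West}: P→South 4·20=80, Q→South 6·9=54, R→South 7·18=126, S→West 11·12=132, T→South 2·24=48. Service 440; fixed 140; total 580.
Difference: |552 − 580| = 28.

Option 1 is cheaper by 28.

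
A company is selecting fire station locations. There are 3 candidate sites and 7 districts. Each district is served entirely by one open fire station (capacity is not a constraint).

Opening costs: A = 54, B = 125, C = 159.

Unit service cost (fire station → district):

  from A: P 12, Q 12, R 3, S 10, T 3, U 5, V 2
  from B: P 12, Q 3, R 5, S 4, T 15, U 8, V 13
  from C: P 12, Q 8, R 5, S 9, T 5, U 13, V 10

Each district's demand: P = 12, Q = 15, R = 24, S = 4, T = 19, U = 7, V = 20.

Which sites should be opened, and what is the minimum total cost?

For any fixed open set, each district goes to its cheapest open site; total = fixed + service.
{A, B}: P→A 12·12=144, Q→B 3·15=45, R→A 3·24=72, S→B 4·4=16, T→A 3·19=57, U→A 5·7=35, V→A 2·20=40. Service 409; fixed 179; total 588.
{A}: P→A 12·12=144, Q→A 12·15=180, R→A 3·24=72, S→A 10·4=40, T→A 3·19=57, U→A 5·7=35, V→A 2·20=40. Service 568; fixed 54; total 622.
{A, C}: P→A 12·12=144, Q→C 8·15=120, R→A 3·24=72, S→C 9·4=36, T→A 3·19=57, U→A 5·7=35, V→A 2·20=40. Service 504; fixed 213; total 717.
{A, B, C}: service 409 + fixed 338 = 747
(All 7 nonempty subsets were checked; A and B is lowest.)

Open A and B; minimum total cost 588.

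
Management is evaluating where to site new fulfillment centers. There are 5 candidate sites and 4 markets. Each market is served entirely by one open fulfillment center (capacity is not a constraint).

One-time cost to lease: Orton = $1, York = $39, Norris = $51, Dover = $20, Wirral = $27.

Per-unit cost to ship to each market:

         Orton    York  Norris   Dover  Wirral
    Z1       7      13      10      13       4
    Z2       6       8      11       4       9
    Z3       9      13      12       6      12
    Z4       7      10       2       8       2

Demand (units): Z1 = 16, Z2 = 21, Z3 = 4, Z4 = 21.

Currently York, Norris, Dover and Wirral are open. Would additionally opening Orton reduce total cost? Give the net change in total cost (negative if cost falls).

Current service cost with {York, Norris, Dover, Wirral}: 214.
Adding Orton: each market re-picks its cheapest; new service cost 214, saving 0.
Extra fixed cost: 1. Net change = 1 − 0 = 1.
(Totals: 351 → 352.)

No — net change +1 (cost rises by 1).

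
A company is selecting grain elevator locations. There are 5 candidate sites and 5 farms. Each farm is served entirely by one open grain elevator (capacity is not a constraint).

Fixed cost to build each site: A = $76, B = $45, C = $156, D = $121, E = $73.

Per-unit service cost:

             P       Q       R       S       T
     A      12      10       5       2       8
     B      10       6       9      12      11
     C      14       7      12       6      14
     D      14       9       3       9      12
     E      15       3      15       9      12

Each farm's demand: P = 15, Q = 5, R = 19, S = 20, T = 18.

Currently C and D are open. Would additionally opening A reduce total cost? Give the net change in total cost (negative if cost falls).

Current service cost with {C, D}: 638.
Adding A: each farm re-picks its cheapest; new service cost 456, saving 182.
Extra fixed cost: 76. Net change = 76 − 182 = -106.
(Totals: 915 → 809.)

Yes — net change −106 (cost falls by 106).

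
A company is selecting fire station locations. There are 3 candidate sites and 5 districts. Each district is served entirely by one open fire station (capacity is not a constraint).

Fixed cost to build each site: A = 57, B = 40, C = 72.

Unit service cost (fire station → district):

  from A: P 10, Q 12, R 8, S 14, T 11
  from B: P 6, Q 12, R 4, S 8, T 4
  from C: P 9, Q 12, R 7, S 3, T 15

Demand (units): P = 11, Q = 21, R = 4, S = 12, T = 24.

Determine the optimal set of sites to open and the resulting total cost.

For any fixed open set, each district goes to its cheapest open site; total = fixed + service.
{B}: P→B 6·11=66, Q→B 12·21=252, R→B 4·4=16, S→B 8·12=96, T→B 4·24=96. Service 526; fixed 40; total 566.
{B, C}: service 466 + fixed 112 = 578
{A, B}: service 526 + fixed 97 = 623
{A, B, C}: P→B 6·11=66, Q→A 12·21=252, R→B 4·4=16, S→C 3·12=36, T→B 4·24=96. Service 466; fixed 169; total 635.
No other subset beats 566.

Open B only; minimum total cost 566.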